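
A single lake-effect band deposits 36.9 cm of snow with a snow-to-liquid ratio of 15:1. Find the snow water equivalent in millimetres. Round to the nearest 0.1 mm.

SWE = snow depth / ratio = 36.9 cm / 15 = 2.460 cm = 24.6 mm.

SWE ≈ 24.6 mm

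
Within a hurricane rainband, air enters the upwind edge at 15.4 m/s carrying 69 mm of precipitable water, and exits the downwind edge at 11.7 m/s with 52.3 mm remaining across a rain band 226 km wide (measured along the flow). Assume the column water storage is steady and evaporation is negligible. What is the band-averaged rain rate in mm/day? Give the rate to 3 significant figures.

Column moisture flux per unit crosswind length is F = V × PW.
Inflow: F_in = 15.4 × 69 = 1062.6 mm·m/s
Outflow: F_out = 11.7 × 52.3 = 611.91 mm·m/s
Steady-state rate R = (F_in − F_out)/L = (1062.6 − 611.91) / 226000 m = 1.994e-03 mm/s.
R = 1.994e-03 × 3600 × 24 = 172 mm/day.

R ≈ 172 mm/day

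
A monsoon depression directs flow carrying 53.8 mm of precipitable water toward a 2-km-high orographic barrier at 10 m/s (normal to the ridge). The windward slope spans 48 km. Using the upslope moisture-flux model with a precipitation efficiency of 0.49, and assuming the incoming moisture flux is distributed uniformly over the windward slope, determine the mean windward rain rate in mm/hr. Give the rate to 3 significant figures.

R ≈ 19.8 mm/hr

Incoming column moisture flux per unit ridge length: F = V × PW = 10 × 53.8 = 538 mm·m/s.
Spread over the 48 km slope with efficiency ε = 0.49: R = ε·F/W = 0.49 × 538 / 48000 m = 5.492e-03 mm/s.
R = 5.492e-03 × 3600 = 19.8 mm/hr.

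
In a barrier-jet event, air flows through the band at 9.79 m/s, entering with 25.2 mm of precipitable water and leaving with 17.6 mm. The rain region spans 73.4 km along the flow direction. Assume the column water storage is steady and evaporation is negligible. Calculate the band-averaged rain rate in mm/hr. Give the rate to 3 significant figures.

R ≈ 3.65 mm/hr

Column moisture flux per unit crosswind length is F = V × PW.
Inflow: F_in = 9.79 × 25.2 = 246.708 mm·m/s
Outflow: F_out = 9.79 × 17.6 = 172.304 mm·m/s
Steady-state rate R = (F_in − F_out)/L = (246.708 − 172.304) / 73400 m = 1.014e-03 mm/s.
R = 1.014e-03 × 3600 = 3.65 mm/hr.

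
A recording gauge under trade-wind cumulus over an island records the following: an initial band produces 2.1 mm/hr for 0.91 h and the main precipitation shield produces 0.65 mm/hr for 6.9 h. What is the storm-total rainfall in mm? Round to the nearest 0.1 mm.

total ≈ 6.4 mm

Total = Σ Rᵢ Δtᵢ = 2.1 × 0.91 + 0.65 × 6.9
      = 1.911 + 4.485 = 6.4 mm.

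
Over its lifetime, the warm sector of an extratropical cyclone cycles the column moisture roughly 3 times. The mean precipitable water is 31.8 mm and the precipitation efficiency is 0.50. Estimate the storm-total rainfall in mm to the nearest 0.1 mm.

rainfall ≈ 47.7 mm

Each cycle deposits ε × PW = 0.50 × 31.8 = 15.9 mm.
Over 3 cycles: 3 × 15.9 = 47.7 mm.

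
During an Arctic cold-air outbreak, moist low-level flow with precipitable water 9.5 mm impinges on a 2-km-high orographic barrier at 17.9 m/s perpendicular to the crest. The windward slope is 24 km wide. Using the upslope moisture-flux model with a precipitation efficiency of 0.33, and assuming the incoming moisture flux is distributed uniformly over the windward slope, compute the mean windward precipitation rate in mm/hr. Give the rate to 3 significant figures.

R ≈ 8.42 mm/hr

Incoming column moisture flux per unit ridge length: F = V × PW = 17.9 × 9.5 = 170.05 mm·m/s.
Spread over the 24 km slope with efficiency ε = 0.33: R = ε·F/W = 0.33 × 170.05 / 24000 m = 2.338e-03 mm/s.
R = 2.338e-03 × 3600 = 8.42 mm/hr.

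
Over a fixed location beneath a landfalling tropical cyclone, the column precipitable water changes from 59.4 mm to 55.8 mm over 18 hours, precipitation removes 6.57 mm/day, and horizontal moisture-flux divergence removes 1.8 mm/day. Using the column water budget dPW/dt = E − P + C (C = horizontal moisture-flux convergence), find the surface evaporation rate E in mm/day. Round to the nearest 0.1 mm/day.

E ≈ 3.6 mm/day

dPW/dt = (55.8 − 59.4) mm / (18/24 day) = -4.800 mm/day.
E = dPW/dt + P − C = (-4.800) + 6.57 − (-1.8) = 3.6 mm/day.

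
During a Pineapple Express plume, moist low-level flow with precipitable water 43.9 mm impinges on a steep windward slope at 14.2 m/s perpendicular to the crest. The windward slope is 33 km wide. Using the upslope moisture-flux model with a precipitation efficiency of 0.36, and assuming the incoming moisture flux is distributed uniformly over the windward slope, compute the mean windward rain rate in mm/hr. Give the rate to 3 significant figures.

R ≈ 24.5 mm/hr

Incoming column moisture flux per unit ridge length: F = V × PW = 14.2 × 43.9 = 623.38 mm·m/s.
Spread over the 33 km slope with efficiency ε = 0.36: R = ε·F/W = 0.36 × 623.38 / 33000 m = 6.801e-03 mm/s.
R = 6.801e-03 × 3600 = 24.5 mm/hr.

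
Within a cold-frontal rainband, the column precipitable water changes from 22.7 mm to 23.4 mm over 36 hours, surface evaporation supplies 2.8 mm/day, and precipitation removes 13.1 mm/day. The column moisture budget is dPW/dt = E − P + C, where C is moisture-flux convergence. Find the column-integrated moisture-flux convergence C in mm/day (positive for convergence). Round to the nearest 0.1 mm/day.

dPW/dt = (23.4 − 22.7) mm / (36/24 day) = +0.467 mm/day.
C = dPW/dt − E + P = (+0.467) − 2.8 + 13.1 = 10.8 mm/day.

C ≈ 10.8 mm/day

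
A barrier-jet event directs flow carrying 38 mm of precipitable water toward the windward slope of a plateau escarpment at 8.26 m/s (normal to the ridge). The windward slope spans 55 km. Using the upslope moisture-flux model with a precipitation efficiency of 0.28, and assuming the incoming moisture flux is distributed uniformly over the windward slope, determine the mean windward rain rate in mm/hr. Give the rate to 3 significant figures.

Incoming column moisture flux per unit ridge length: F = V × PW = 8.26 × 38 = 313.88 mm·m/s.
Spread over the 55 km slope with efficiency ε = 0.28: R = ε·F/W = 0.28 × 313.88 / 55000 m = 1.598e-03 mm/s.
R = 1.598e-03 × 3600 = 5.75 mm/hr.

R ≈ 5.75 mm/hr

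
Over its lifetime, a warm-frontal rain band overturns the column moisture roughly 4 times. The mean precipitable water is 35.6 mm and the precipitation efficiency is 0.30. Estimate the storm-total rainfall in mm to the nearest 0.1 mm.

rainfall ≈ 42.7 mm

Each cycle deposits ε × PW = 0.30 × 35.6 = 10.68 mm.
Over 4 cycles: 4 × 10.68 = 42.7 mm.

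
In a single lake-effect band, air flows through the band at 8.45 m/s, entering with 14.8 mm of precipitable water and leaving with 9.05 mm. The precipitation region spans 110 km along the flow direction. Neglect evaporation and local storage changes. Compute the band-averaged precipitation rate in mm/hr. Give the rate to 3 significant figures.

R ≈ 1.59 mm/hr

Column moisture flux per unit crosswind length is F = V × PW.
Inflow: F_in = 8.45 × 14.8 = 125.06 mm·m/s
Outflow: F_out = 8.45 × 9.05 = 76.4725 mm·m/s
Steady-state rate R = (F_in − F_out)/L = (125.06 − 76.4725) / 110000 m = 4.417e-04 mm/s.
R = 4.417e-04 × 3600 = 1.59 mm/hr.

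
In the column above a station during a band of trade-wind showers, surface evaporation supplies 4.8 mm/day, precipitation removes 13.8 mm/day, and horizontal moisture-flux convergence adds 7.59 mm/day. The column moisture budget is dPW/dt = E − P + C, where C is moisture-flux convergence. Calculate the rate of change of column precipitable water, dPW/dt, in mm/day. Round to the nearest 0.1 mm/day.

dPW/dt = E − P + C = 4.8 − 13.8 + (7.59) = -1.4 mm/day.

dPW/dt ≈ -1.4 mm/day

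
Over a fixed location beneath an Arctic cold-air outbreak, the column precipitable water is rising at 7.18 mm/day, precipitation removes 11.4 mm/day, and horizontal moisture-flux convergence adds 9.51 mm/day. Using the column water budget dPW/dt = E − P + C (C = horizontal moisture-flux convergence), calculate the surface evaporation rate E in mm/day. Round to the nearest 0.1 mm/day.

E ≈ 9.1 mm/day

dPW/dt = +7.18 mm/day.
E = dPW/dt + P − C = (+7.18) + 11.4 − (9.51) = 9.1 mm/day.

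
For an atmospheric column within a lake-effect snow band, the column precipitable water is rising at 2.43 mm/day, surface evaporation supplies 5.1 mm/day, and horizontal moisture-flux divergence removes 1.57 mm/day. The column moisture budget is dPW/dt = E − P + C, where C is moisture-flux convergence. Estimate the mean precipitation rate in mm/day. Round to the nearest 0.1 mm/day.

dPW/dt = +2.43 mm/day.
P = E + C − dPW/dt = 5.1 + (-1.57) − (+2.43) = 1.1 mm/day.

P ≈ 1.1 mm/day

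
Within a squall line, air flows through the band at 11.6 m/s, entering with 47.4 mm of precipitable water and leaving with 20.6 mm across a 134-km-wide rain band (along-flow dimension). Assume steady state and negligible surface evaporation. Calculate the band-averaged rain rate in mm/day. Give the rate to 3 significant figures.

Column moisture flux per unit crosswind length is F = V × PW.
Inflow: F_in = 11.6 × 47.4 = 549.84 mm·m/s
Outflow: F_out = 11.6 × 20.6 = 238.96 mm·m/s
Steady-state rate R = (F_in − F_out)/L = (549.84 − 238.96) / 134000 m = 2.320e-03 mm/s.
R = 2.320e-03 × 3600 × 24 = 200 mm/day.

R ≈ 200 mm/day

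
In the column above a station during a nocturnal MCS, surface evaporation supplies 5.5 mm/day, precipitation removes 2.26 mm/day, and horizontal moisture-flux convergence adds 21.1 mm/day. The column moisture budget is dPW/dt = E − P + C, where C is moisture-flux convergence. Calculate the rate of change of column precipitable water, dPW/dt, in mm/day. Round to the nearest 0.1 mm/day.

dPW/dt ≈ 24.3 mm/day

dPW/dt = E − P + C = 5.5 − 2.26 + (21.1) = 24.3 mm/day.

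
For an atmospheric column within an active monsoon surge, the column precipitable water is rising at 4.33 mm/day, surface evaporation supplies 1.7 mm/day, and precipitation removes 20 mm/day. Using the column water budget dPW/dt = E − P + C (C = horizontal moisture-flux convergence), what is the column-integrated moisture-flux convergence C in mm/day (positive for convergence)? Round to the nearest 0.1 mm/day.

dPW/dt = +4.33 mm/day.
C = dPW/dt − E + P = (+4.33) − 1.7 + 20 = 22.6 mm/day.

C ≈ 22.6 mm/day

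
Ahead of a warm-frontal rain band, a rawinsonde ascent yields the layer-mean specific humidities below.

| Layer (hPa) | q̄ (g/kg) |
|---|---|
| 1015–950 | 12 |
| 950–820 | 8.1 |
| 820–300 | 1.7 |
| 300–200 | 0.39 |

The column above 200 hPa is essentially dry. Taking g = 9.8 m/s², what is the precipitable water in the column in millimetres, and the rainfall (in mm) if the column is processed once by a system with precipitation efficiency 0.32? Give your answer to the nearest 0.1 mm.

Precipitable water is the column-integrated vapour mass per unit area: PW = (1/g) Σ q̄ Δp, with q in kg/kg and Δp in Pa (1 kg/m² of water = 1 mm).
Layer 1015–950 hPa: Δp = 65 hPa = 6500 Pa, q̄ = 0.012 kg/kg → 0.012 × 6500 / 9.8 = 7.96 mm
Layer 950–820 hPa: Δp = 130 hPa = 13000 Pa, q̄ = 0.0081 kg/kg → 0.0081 × 13000 / 9.8 = 10.74 mm
Layer 820–300 hPa: Δp = 520 hPa = 52000 Pa, q̄ = 0.0017 kg/kg → 0.0017 × 52000 / 9.8 = 9.02 mm
Layer 300–200 hPa: Δp = 100 hPa = 10000 Pa, q̄ = 0.00039 kg/kg → 0.00039 × 10000 / 9.8 = 0.40 mm
PW = 7.96 + 10.74 + 9.02 + 0.40 = 28.12 ≈ 28.1 mm.
Rainfall = ε × PW = 0.32 × 28.1 = 9.0 mm.

PW ≈ 28.1 mm; rainfall ≈ 9.0 mm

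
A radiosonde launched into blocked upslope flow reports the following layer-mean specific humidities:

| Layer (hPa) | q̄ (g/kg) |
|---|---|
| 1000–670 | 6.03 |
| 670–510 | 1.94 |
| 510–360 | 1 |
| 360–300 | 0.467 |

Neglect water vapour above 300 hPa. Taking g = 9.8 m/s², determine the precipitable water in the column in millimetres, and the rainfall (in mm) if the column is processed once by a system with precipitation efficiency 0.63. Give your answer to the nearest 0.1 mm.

Precipitable water is the column-integrated vapour mass per unit area: PW = (1/g) Σ q̄ Δp, with q in kg/kg and Δp in Pa (1 kg/m² of water = 1 mm).
Layer 1000–670 hPa: Δp = 330 hPa = 33000 Pa, q̄ = 0.00603 kg/kg → 0.00603 × 33000 / 9.8 = 20.31 mm
Layer 670–510 hPa: Δp = 160 hPa = 16000 Pa, q̄ = 0.00194 kg/kg → 0.00194 × 16000 / 9.8 = 3.17 mm
Layer 510–360 hPa: Δp = 150 hPa = 15000 Pa, q̄ = 0.001 kg/kg → 0.001 × 15000 / 9.8 = 1.53 mm
Layer 360–300 hPa: Δp = 60 hPa = 6000 Pa, q̄ = 0.000467 kg/kg → 0.000467 × 6000 / 9.8 = 0.29 mm
PW = 20.31 + 3.17 + 1.53 + 0.29 = 25.30 ≈ 25.3 mm.
Rainfall = ε × PW = 0.63 × 25.3 = 15.9 mm.

PW ≈ 25.3 mm; rainfall ≈ 15.9 mm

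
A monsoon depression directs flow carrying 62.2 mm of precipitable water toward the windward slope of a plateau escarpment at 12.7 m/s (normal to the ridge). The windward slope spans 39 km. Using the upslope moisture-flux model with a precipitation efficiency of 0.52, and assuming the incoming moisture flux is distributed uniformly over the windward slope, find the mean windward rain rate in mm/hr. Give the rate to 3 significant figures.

Incoming column moisture flux per unit ridge length: F = V × PW = 12.7 × 62.2 = 789.94 mm·m/s.
Spread over the 39 km slope with efficiency ε = 0.52: R = ε·F/W = 0.52 × 789.94 / 39000 m = 1.053e-02 mm/s.
R = 1.053e-02 × 3600 = 37.9 mm/hr.

R ≈ 37.9 mm/hr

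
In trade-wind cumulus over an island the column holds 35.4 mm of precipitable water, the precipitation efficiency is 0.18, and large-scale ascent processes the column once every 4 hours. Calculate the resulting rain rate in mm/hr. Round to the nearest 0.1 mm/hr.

R ≈ 1.6 mm/hr

Each overturning extracts ε × PW = 0.18 × 35.4 = 6.372 mm.
Rate = ε·PW / τ = 6.372 / 4 h = 1.6 mm/hr.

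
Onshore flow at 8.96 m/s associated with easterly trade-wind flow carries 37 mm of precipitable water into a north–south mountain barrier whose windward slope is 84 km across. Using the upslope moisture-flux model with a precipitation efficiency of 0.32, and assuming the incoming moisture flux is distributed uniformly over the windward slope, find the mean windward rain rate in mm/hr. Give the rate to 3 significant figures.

Incoming column moisture flux per unit ridge length: F = V × PW = 8.96 × 37 = 331.52 mm·m/s.
Spread over the 84 km slope with efficiency ε = 0.32: R = ε·F/W = 0.32 × 331.52 / 84000 m = 1.263e-03 mm/s.
R = 1.263e-03 × 3600 = 4.55 mm/hr.

R ≈ 4.55 mm/hr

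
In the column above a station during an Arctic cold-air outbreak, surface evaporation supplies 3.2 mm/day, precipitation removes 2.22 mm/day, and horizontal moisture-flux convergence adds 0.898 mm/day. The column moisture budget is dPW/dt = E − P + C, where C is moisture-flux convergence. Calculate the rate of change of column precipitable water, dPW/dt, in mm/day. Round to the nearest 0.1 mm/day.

dPW/dt ≈ 1.9 mm/day

dPW/dt = E − P + C = 3.2 − 2.22 + (0.898) = 1.9 mm/day.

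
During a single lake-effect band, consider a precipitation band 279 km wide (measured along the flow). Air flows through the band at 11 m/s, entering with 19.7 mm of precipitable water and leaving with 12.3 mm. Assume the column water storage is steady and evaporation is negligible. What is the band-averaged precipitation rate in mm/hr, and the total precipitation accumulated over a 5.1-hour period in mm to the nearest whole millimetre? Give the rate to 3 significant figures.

R ≈ 1.05 mm/hr; total ≈ 5 mm

Column moisture flux per unit crosswind length is F = V × PW.
Inflow: F_in = 11 × 19.7 = 216.7 mm·m/s
Outflow: F_out = 11 × 12.3 = 135.3 mm·m/s
Steady-state rate R = (F_in − F_out)/L = (216.7 − 135.3) / 279000 m = 2.918e-04 mm/s.
R = 2.918e-04 × 3600 = 1.05 mm/hr.
Over 5.1 h: total = 1.05 × 5.1 = 5.355 ≈ 5 mm.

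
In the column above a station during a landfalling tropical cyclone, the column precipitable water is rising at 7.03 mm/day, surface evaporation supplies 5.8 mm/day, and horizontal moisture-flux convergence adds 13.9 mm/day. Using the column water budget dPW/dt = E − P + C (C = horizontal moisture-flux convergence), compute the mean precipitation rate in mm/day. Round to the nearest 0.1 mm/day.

dPW/dt = +7.03 mm/day.
P = E + C − dPW/dt = 5.8 + (13.9) − (+7.03) = 12.7 mm/day.

P ≈ 12.7 mm/day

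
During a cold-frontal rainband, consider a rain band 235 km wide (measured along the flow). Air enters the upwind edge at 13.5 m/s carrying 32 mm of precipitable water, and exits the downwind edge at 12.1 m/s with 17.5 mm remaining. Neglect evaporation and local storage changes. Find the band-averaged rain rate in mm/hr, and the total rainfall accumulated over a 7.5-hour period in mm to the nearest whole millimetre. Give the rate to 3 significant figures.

Column moisture flux per unit crosswind length is F = V × PW.
Inflow: F_in = 13.5 × 32 = 432 mm·m/s
Outflow: F_out = 12.1 × 17.5 = 211.75 mm·m/s
Steady-state rate R = (F_in − F_out)/L = (432 − 211.75) / 235000 m = 9.372e-04 mm/s.
R = 9.372e-04 × 3600 = 3.37 mm/hr.
Over 7.5 h: total = 3.37 × 7.5 = 25.275 ≈ 25 mm.

R ≈ 3.37 mm/hr; total ≈ 25 mm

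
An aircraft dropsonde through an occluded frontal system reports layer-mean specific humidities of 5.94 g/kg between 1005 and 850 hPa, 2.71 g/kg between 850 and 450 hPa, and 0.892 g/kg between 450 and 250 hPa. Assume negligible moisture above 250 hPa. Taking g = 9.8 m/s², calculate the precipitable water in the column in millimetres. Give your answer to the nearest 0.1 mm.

Precipitable water is the column-integrated vapour mass per unit area: PW = (1/g) Σ q̄ Δp, with q in kg/kg and Δp in Pa (1 kg/m² of water = 1 mm).
Layer 1005–850 hPa: Δp = 155 hPa = 15500 Pa, q̄ = 0.00594 kg/kg → 0.00594 × 15500 / 9.8 = 9.39 mm
Layer 850–450 hPa: Δp = 400 hPa = 40000 Pa, q̄ = 0.00271 kg/kg → 0.00271 × 40000 / 9.8 = 11.06 mm
Layer 450–250 hPa: Δp = 200 hPa = 20000 Pa, q̄ = 0.000892 kg/kg → 0.000892 × 20000 / 9.8 = 1.82 mm
PW = 9.39 + 11.06 + 1.82 = 22.27 ≈ 22.3 mm.

PW ≈ 22.3 mm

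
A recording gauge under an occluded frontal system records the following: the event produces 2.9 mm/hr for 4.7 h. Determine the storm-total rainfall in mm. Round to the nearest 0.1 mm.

Total = Σ Rᵢ Δtᵢ = 2.9 × 4.7
      = 13.63 = 13.6 mm.

total ≈ 13.6 mm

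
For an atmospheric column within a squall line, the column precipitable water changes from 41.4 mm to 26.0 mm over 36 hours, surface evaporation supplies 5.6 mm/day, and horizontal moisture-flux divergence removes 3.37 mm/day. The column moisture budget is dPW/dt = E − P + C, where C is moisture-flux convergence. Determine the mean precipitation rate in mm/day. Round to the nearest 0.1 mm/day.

P ≈ 12.5 mm/day

dPW/dt = (26.0 − 41.4) mm / (36/24 day) = -10.267 mm/day.
P = E + C − dPW/dt = 5.6 + (-3.37) − (-10.267) = 12.5 mm/day.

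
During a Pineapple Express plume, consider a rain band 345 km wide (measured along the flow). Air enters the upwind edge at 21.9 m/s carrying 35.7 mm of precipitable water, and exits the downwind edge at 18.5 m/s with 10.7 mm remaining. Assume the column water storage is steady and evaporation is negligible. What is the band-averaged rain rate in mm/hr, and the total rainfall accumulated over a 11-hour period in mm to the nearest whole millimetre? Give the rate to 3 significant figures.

Column moisture flux per unit crosswind length is F = V × PW.
Inflow: F_in = 21.9 × 35.7 = 781.83 mm·m/s
Outflow: F_out = 18.5 × 10.7 = 197.95 mm·m/s
Steady-state rate R = (F_in − F_out)/L = (781.83 − 197.95) / 345000 m = 1.692e-03 mm/s.
R = 1.692e-03 × 3600 = 6.09 mm/hr.
Over 11 h: total = 6.09 × 11 = 66.99 ≈ 67 mm.

R ≈ 6.09 mm/hr; total ≈ 67 mm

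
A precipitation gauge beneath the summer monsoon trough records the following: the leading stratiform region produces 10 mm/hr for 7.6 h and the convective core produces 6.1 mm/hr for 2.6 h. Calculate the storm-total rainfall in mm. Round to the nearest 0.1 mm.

total ≈ 91.9 mm

Total = Σ Rᵢ Δtᵢ = 10 × 7.6 + 6.1 × 2.6
      = 76 + 15.86 = 91.9 mm.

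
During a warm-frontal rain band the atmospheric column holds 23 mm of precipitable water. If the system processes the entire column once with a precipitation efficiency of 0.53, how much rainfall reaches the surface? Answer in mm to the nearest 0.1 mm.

rainfall ≈ 12.2 mm

Rainfall = ε × PW = 0.53 × 23 = 12.2 mm.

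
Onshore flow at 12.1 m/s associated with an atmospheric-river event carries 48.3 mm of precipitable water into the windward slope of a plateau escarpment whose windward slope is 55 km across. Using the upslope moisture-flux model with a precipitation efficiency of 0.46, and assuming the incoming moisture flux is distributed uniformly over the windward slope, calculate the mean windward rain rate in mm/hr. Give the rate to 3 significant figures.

R ≈ 17.6 mm/hr

Incoming column moisture flux per unit ridge length: F = V × PW = 12.1 × 48.3 = 584.43 mm·m/s.
Spread over the 55 km slope with efficiency ε = 0.46: R = ε·F/W = 0.46 × 584.43 / 55000 m = 4.888e-03 mm/s.
R = 4.888e-03 × 3600 = 17.6 mm/hr.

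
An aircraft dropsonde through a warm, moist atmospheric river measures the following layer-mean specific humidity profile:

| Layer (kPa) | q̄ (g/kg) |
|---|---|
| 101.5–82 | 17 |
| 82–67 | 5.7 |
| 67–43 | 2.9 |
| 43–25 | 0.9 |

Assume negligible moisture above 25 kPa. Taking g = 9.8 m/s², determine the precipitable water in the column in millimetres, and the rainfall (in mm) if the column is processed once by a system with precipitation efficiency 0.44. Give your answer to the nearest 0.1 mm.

PW ≈ 51.3 mm; rainfall ≈ 22.6 mm

Precipitable water is the column-integrated vapour mass per unit area: PW = (1/g) Σ q̄ Δp, with q in kg/kg and Δp in Pa (1 kg/m² of water = 1 mm).
Layer 101.5–82 kPa: Δp = 195 hPa = 19500 Pa, q̄ = 0.017 kg/kg → 0.017 × 19500 / 9.8 = 33.83 mm
Layer 82–67 kPa: Δp = 150 hPa = 15000 Pa, q̄ = 0.0057 kg/kg → 0.0057 × 15000 / 9.8 = 8.72 mm
Layer 67–43 kPa: Δp = 240 hPa = 24000 Pa, q̄ = 0.0029 kg/kg → 0.0029 × 24000 / 9.8 = 7.10 mm
Layer 43–25 kPa: Δp = 180 hPa = 18000 Pa, q̄ = 0.0009 kg/kg → 0.0009 × 18000 / 9.8 = 1.65 mm
PW = 33.83 + 8.72 + 7.10 + 1.65 = 51.30 ≈ 51.3 mm.
Rainfall = ε × PW = 0.44 × 51.3 = 22.6 mm.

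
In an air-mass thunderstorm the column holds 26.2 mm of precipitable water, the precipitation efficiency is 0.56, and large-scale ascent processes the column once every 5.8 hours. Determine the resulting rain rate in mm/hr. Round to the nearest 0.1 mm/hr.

R ≈ 2.5 mm/hr

Each overturning extracts ε × PW = 0.56 × 26.2 = 14.672 mm.
Rate = ε·PW / τ = 14.672 / 5.8 h = 2.5 mm/hr.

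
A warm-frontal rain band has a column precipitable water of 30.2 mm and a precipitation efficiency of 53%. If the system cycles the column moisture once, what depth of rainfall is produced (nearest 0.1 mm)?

rainfall ≈ 16.0 mm

Rainfall = ε × PW = 0.53 × 30.2 = 16.0 mm.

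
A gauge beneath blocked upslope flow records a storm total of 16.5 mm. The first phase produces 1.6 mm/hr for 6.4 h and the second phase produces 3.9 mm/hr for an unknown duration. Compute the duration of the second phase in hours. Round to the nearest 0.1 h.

Known phases: 1.6 × 6.4 = 10.24 mm.
Remaining depth = 16.5 − 10.24 = 6.26 mm.
Duration = 6.26 / 3.9 = 1.6 h.

duration ≈ 1.6 h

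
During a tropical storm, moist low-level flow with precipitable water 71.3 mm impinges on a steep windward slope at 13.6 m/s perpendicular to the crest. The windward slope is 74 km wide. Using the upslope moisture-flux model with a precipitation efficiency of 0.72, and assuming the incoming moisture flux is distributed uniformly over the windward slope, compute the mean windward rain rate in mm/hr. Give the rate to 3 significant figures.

R ≈ 34.0 mm/hr

Incoming column moisture flux per unit ridge length: F = V × PW = 13.6 × 71.3 = 969.68 mm·m/s.
Spread over the 74 km slope with efficiency ε = 0.72: R = ε·F/W = 0.72 × 969.68 / 74000 m = 9.435e-03 mm/s.
R = 9.435e-03 × 3600 = 34.0 mm/hr.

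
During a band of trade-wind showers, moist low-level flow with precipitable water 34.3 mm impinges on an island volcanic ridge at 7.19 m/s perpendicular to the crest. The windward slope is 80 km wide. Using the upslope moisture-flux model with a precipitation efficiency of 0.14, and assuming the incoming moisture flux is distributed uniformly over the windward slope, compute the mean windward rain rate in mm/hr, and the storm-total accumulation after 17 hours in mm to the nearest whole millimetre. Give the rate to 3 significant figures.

R ≈ 1.55 mm/hr; total ≈ 26 mm

Incoming column moisture flux per unit ridge length: F = V × PW = 7.19 × 34.3 = 246.617 mm·m/s.
Spread over the 80 km slope with efficiency ε = 0.14: R = ε·F/W = 0.14 × 246.617 / 80000 m = 4.316e-04 mm/s.
R = 4.316e-04 × 3600 = 1.55 mm/hr.
Over 17 h: total = 1.55 × 17 = 26.35 ≈ 26 mm.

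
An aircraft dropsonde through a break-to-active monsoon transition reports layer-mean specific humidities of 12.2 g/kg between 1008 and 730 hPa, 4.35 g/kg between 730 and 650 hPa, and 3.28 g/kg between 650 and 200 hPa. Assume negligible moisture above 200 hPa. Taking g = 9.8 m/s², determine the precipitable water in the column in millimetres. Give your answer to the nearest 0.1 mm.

Precipitable water is the column-integrated vapour mass per unit area: PW = (1/g) Σ q̄ Δp, with q in kg/kg and Δp in Pa (1 kg/m² of water = 1 mm).
Layer 1008–730 hPa: Δp = 278 hPa = 27800 Pa, q̄ = 0.0122 kg/kg → 0.0122 × 27800 / 9.8 = 34.61 mm
Layer 730–650 hPa: Δp = 80 hPa = 8000 Pa, q̄ = 0.00435 kg/kg → 0.00435 × 8000 / 9.8 = 3.55 mm
Layer 650–200 hPa: Δp = 450 hPa = 45000 Pa, q̄ = 0.00328 kg/kg → 0.00328 × 45000 / 9.8 = 15.06 mm
PW = 34.61 + 3.55 + 15.06 = 53.22 ≈ 53.2 mm.

PW ≈ 53.2 mm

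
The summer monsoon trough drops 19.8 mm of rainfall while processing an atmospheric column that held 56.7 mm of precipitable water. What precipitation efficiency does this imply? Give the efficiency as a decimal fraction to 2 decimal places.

ε ≈ 0.35

ε = rainfall / PW = 19.8 / 56.7 = 0.35.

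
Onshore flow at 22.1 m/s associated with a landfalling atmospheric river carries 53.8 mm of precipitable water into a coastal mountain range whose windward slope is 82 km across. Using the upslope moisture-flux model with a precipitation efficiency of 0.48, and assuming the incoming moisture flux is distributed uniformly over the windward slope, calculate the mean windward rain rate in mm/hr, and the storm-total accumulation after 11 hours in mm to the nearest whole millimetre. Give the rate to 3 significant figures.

Incoming column moisture flux per unit ridge length: F = V × PW = 22.1 × 53.8 = 1188.98 mm·m/s.
Spread over the 82 km slope with efficiency ε = 0.48: R = ε·F/W = 0.48 × 1188.98 / 82000 m = 6.960e-03 mm/s.
R = 6.960e-03 × 3600 = 25.1 mm/hr.
Over 11 h: total = 25.1 × 11 = 276.1 ≈ 276 mm.

R ≈ 25.1 mm/hr; total ≈ 276 mm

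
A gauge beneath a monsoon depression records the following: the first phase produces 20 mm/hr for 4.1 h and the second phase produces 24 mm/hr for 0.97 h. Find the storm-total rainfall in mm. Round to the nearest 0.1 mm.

Total = Σ Rᵢ Δtᵢ = 20 × 4.1 + 24 × 0.97
      = 82 + 23.28 = 105.3 mm.

total ≈ 105.3 mm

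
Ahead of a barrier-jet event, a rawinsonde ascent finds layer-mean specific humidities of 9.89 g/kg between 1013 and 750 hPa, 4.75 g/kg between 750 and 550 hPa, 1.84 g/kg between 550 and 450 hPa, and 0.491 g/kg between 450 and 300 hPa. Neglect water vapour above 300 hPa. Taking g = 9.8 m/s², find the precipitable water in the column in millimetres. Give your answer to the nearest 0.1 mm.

Precipitable water is the column-integrated vapour mass per unit area: PW = (1/g) Σ q̄ Δp, with q in kg/kg and Δp in Pa (1 kg/m² of water = 1 mm).
Layer 1013–750 hPa: Δp = 263 hPa = 26300 Pa, q̄ = 0.00989 kg/kg → 0.00989 × 26300 / 9.8 = 26.54 mm
Layer 750–550 hPa: Δp = 200 hPa = 20000 Pa, q̄ = 0.00475 kg/kg → 0.00475 × 20000 / 9.8 = 9.69 mm
Layer 550–450 hPa: Δp = 100 hPa = 10000 Pa, q̄ = 0.00184 kg/kg → 0.00184 × 10000 / 9.8 = 1.88 mm
Layer 450–300 hPa: Δp = 150 hPa = 15000 Pa, q̄ = 0.000491 kg/kg → 0.000491 × 15000 / 9.8 = 0.75 mm
PW = 26.54 + 9.69 + 1.88 + 0.75 = 38.86 ≈ 38.9 mm.

PW ≈ 38.9 mm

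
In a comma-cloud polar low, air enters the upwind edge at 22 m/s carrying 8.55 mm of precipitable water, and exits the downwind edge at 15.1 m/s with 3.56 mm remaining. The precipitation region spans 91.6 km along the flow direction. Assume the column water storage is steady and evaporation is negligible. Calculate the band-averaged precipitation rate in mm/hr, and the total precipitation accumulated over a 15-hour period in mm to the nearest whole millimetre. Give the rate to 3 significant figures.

Column moisture flux per unit crosswind length is F = V × PW.
Inflow: F_in = 22 × 8.55 = 188.1 mm·m/s
Outflow: F_out = 15.1 × 3.56 = 53.756 mm·m/s
Steady-state rate R = (F_in − F_out)/L = (188.1 − 53.756) / 91600 m = 1.467e-03 mm/s.
R = 1.467e-03 × 3600 = 5.28 mm/hr.
Over 15 h: total = 5.28 × 15 = 79.2 ≈ 79 mm.

R ≈ 5.28 mm/hr; total ≈ 79 mm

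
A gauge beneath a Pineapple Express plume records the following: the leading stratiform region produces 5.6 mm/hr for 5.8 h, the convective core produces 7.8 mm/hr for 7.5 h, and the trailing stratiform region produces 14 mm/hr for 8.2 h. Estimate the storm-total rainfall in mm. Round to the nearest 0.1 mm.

Total = Σ Rᵢ Δtᵢ = 5.6 × 5.8 + 7.8 × 7.5 + 14 × 8.2
      = 32.48 + 58.5 + 114.8 = 205.8 mm.

total ≈ 205.8 mm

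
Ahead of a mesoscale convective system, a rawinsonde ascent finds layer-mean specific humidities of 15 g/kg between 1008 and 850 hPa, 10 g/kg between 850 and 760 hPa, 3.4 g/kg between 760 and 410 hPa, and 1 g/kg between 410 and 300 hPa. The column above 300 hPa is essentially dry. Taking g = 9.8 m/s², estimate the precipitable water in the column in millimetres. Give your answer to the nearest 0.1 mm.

Precipitable water is the column-integrated vapour mass per unit area: PW = (1/g) Σ q̄ Δp, with q in kg/kg and Δp in Pa (1 kg/m² of water = 1 mm).
Layer 1008–850 hPa: Δp = 158 hPa = 15800 Pa, q̄ = 0.015 kg/kg → 0.015 × 15800 / 9.8 = 24.18 mm
Layer 850–760 hPa: Δp = 90 hPa = 9000 Pa, q̄ = 0.01 kg/kg → 0.01 × 9000 / 9.8 = 9.18 mm
Layer 760–410 hPa: Δp = 350 hPa = 35000 Pa, q̄ = 0.0034 kg/kg → 0.0034 × 35000 / 9.8 = 12.14 mm
Layer 410–300 hPa: Δp = 110 hPa = 11000 Pa, q̄ = 0.001 kg/kg → 0.001 × 11000 / 9.8 = 1.12 mm
PW = 24.18 + 9.18 + 12.14 + 1.12 = 46.62 ≈ 46.6 mm.

PW ≈ 46.6 mm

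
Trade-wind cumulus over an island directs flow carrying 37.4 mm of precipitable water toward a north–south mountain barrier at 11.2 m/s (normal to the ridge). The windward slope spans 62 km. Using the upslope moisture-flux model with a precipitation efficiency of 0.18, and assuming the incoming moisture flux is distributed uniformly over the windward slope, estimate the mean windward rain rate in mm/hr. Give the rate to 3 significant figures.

Incoming column moisture flux per unit ridge length: F = V × PW = 11.2 × 37.4 = 418.88 mm·m/s.
Spread over the 62 km slope with efficiency ε = 0.18: R = ε·F/W = 0.18 × 418.88 / 62000 m = 1.216e-03 mm/s.
R = 1.216e-03 × 3600 = 4.38 mm/hr.

R ≈ 4.38 mm/hr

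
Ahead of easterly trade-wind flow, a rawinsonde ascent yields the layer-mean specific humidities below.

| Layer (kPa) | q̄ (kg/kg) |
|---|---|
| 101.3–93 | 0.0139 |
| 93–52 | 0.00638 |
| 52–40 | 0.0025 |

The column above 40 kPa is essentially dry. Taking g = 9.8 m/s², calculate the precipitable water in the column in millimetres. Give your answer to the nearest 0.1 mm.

PW ≈ 41.5 mm

Precipitable water is the column-integrated vapour mass per unit area: PW = (1/g) Σ q̄ Δp, with q in kg/kg and Δp in Pa (1 kg/m² of water = 1 mm).
Layer 101.3–93 kPa: Δp = 83 hPa = 8300 Pa, q̄ = 0.0139 kg/kg → 0.0139 × 8300 / 9.8 = 11.77 mm
Layer 93–52 kPa: Δp = 410 hPa = 41000 Pa, q̄ = 0.00638 kg/kg → 0.00638 × 41000 / 9.8 = 26.69 mm
Layer 52–40 kPa: Δp = 120 hPa = 12000 Pa, q̄ = 0.0025 kg/kg → 0.0025 × 12000 / 9.8 = 3.06 mm
PW = 11.77 + 26.69 + 3.06 = 41.52 ≈ 41.5 mm.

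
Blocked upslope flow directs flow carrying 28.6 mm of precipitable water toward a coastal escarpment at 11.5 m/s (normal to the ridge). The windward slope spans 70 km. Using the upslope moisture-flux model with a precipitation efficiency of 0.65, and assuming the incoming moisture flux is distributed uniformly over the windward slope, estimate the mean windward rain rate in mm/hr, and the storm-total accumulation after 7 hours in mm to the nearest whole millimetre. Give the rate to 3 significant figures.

Incoming column moisture flux per unit ridge length: F = V × PW = 11.5 × 28.6 = 328.9 mm·m/s.
Spread over the 70 km slope with efficiency ε = 0.65: R = ε·F/W = 0.65 × 328.9 / 70000 m = 3.054e-03 mm/s.
R = 3.054e-03 × 3600 = 11.0 mm/hr.
Over 7 h: total = 11.0 × 7 = 77 mm.

R ≈ 11.0 mm/hr; total ≈ 77 mm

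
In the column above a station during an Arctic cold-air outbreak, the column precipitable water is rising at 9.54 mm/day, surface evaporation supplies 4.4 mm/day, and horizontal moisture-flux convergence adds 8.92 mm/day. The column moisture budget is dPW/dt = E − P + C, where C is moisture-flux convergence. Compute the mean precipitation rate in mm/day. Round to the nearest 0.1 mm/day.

P ≈ 3.8 mm/day

dPW/dt = +9.54 mm/day.
P = E + C − dPW/dt = 4.4 + (8.92) − (+9.54) = 3.8 mm/day.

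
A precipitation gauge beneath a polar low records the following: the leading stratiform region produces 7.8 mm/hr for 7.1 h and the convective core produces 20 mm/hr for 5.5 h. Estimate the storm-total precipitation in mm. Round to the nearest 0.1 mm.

total ≈ 165.4 mm

Total = Σ Rᵢ Δtᵢ = 7.8 × 7.1 + 20 × 5.5
      = 55.38 + 110 = 165.4 mm.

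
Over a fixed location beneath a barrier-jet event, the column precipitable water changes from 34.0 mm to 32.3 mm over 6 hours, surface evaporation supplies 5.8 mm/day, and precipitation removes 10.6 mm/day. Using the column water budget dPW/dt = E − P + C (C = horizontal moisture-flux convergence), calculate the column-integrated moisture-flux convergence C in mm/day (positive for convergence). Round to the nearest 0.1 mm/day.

dPW/dt = (32.3 − 34.0) mm / (6/24 day) = -6.800 mm/day.
C = dPW/dt − E + P = (-6.800) − 5.8 + 10.6 = -2.0 mm/day.

C ≈ -2.0 mm/day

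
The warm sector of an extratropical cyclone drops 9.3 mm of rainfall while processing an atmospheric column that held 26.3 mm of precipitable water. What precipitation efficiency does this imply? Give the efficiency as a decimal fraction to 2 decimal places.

ε = rainfall / PW = 9.3 / 26.3 = 0.35.

ε ≈ 0.35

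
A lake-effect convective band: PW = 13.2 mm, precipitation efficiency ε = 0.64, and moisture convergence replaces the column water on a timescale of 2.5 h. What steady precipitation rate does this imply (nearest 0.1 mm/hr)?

Each overturning extracts ε × PW = 0.64 × 13.2 = 8.448 mm.
Rate = ε·PW / τ = 8.448 / 2.5 h = 3.4 mm/hr.

R ≈ 3.4 mm/hr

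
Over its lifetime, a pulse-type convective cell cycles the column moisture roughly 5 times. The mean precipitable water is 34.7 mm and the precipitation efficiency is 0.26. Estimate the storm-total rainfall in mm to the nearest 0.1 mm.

rainfall ≈ 45.1 mm

Each cycle deposits ε × PW = 0.26 × 34.7 = 9.022 mm.
Over 5 cycles: 5 × 9.022 = 45.1 mm.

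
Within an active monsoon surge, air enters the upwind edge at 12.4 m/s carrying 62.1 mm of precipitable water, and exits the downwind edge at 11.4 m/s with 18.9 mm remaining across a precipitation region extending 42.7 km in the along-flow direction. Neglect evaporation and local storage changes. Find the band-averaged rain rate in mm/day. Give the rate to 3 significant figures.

R ≈ 1120 mm/day

Column moisture flux per unit crosswind length is F = V × PW.
Inflow: F_in = 12.4 × 62.1 = 770.04 mm·m/s
Outflow: F_out = 11.4 × 18.9 = 215.46 mm·m/s
Steady-state rate R = (F_in − F_out)/L = (770.04 − 215.46) / 42700 m = 1.299e-02 mm/s.
R = 1.299e-02 × 3600 × 24 = 1120 mm/day.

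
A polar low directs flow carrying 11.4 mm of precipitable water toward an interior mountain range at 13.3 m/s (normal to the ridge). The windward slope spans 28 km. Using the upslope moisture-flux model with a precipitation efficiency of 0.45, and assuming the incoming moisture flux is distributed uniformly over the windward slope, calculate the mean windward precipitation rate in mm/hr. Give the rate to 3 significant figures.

R ≈ 8.77 mm/hr

Incoming column moisture flux per unit ridge length: F = V × PW = 13.3 × 11.4 = 151.62 mm·m/s.
Spread over the 28 km slope with efficiency ε = 0.45: R = ε·F/W = 0.45 × 151.62 / 28000 m = 2.437e-03 mm/s.
R = 2.437e-03 × 3600 = 8.77 mm/hr.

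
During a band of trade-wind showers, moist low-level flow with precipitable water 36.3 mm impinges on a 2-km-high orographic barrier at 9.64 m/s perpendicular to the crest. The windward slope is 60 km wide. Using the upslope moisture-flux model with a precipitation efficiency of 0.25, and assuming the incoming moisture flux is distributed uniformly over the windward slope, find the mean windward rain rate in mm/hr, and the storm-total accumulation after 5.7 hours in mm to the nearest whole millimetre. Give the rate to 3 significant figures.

R ≈ 5.25 mm/hr; total ≈ 30 mm

Incoming column moisture flux per unit ridge length: F = V × PW = 9.64 × 36.3 = 349.932 mm·m/s.
Spread over the 60 km slope with efficiency ε = 0.25: R = ε·F/W = 0.25 × 349.932 / 60000 m = 1.458e-03 mm/s.
R = 1.458e-03 × 3600 = 5.25 mm/hr.
Over 5.7 h: total = 5.25 × 5.7 = 29.925 ≈ 30 mm.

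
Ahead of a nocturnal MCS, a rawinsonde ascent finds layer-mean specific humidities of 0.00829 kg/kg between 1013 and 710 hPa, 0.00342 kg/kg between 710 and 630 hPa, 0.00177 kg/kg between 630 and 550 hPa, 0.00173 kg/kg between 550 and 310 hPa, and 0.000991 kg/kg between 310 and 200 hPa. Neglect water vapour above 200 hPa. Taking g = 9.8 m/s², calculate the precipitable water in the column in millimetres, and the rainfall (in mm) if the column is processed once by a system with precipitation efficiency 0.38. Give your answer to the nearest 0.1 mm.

Precipitable water is the column-integrated vapour mass per unit area: PW = (1/g) Σ q̄ Δp, with q in kg/kg and Δp in Pa (1 kg/m² of water = 1 mm).
Layer 1013–710 hPa: Δp = 303 hPa = 30300 Pa, q̄ = 0.00829 kg/kg → 0.00829 × 30300 / 9.8 = 25.63 mm
Layer 710–630 hPa: Δp = 80 hPa = 8000 Pa, q̄ = 0.00342 kg/kg → 0.00342 × 8000 / 9.8 = 2.79 mm
Layer 630–550 hPa: Δp = 80 hPa = 8000 Pa, q̄ = 0.00177 kg/kg → 0.00177 × 8000 / 9.8 = 1.44 mm
Layer 550–310 hPa: Δp = 240 hPa = 24000 Pa, q̄ = 0.00173 kg/kg → 0.00173 × 24000 / 9.8 = 4.24 mm
Layer 310–200 hPa: Δp = 110 hPa = 11000 Pa, q̄ = 0.000991 kg/kg → 0.000991 × 11000 / 9.8 = 1.11 mm
PW = 25.63 + 2.79 + 1.44 + 4.24 + 1.11 = 35.21 ≈ 35.2 mm.
Rainfall = ε × PW = 0.38 × 35.2 = 13.4 mm.

PW ≈ 35.2 mm; rainfall ≈ 13.4 mm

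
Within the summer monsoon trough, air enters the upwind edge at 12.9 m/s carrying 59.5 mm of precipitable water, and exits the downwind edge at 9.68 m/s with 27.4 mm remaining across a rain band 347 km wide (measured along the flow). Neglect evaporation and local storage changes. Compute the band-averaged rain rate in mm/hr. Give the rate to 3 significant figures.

Column moisture flux per unit crosswind length is F = V × PW.
Inflow: F_in = 12.9 × 59.5 = 767.55 mm·m/s
Outflow: F_out = 9.68 × 27.4 = 265.232 mm·m/s
Steady-state rate R = (F_in − F_out)/L = (767.55 − 265.232) / 347000 m = 1.448e-03 mm/s.
R = 1.448e-03 × 3600 = 5.21 mm/hr.

R ≈ 5.21 mm/hr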